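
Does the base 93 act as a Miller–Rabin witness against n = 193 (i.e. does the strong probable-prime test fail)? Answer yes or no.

n − 1 = 192 = 2^6 · 3, so s = 6 and d = 3.
x_0 = 93^3 mod 193 = 126.
x_0 is neither 1 nor 192, so continue squaring.
x_1 = 126^2 mod 193 = 50.
x_2 = 50^2 mod 193 = 184.
x_3 = 184^2 mod 193 = 81.
x_4 = 81^2 mod 193 = 192.
x_4 ≡ −1, so 93 is not a witness.

no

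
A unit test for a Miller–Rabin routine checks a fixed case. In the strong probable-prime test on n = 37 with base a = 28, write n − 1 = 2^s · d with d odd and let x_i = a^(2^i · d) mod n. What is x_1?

1

n − 1 = 36 = 2^2 · 9, so s = 2 and d = 9.
Repeated squaring mod 37: 28^1 ≡ 28, 28^2 ≡ 7, 28^4 ≡ 12, 28^8 ≡ 33.
9 = 8 + 1, so 28^9 ≡ 33·28 ≡ 36 (mod 37).
x_0 = 36.
x_1 = 36^2 mod 37 = 1.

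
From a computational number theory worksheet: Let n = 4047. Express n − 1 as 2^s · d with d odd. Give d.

Halving: 4046 → 2023; 2023 is odd.
So 4046 = 2^1 · 2023.

2023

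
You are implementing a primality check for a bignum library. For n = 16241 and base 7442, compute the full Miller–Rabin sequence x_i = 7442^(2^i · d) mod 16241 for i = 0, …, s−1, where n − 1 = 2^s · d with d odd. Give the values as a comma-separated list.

n − 1 = 16240 = 2^4 · 1015, so s = 4 and d = 1015.
x_0 = 7442^1015 mod 16241 = 8455.
x_1 = 8455^2 mod 16241 = 10384.
x_2 = 10384^2 mod 16241 = 3457.
x_3 = 3457^2 mod 16241 = 13714.

8455, 10384, 3457, 13714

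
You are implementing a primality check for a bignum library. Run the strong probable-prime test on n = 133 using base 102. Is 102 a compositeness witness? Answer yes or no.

n − 1 = 132 = 2^2 · 33, so s = 2 and d = 33.
x_0 = 102^33 mod 133 = 1.
x_0 = 1, so 102 is not a witness.

no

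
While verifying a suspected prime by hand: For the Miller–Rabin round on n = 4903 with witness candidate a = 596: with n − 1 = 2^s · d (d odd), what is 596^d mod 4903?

4902

n − 1 = 4902 = 2^1 · 2451, so s = 1 and d = 2451.
Repeated squaring mod 4903: 596^1 ≡ 596, 596^2 ≡ 2200, 596^4 ≡ 739, 596^8 ≡ 1888, 596^16 ≡ 63, 596^32 ≡ 3969, 596^64 ≡ 4525, 596^128 ≡ 697, 596^256 ≡ 412, 596^512 ≡ 3042, 596^1024 ≡ 1803, 596^2048 ≡ 120.
2451 = 2048 + 256 + 128 + 16 + 2 + 1, so 596^2451 ≡ 120·412·697·63·2200·596 ≡ 4902 (mod 4903).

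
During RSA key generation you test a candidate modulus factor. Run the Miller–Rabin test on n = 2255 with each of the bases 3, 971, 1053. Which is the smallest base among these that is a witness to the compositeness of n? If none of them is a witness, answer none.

3

n − 1 = 2254 = 2^1 · 1127, so s = 1 and d = 1127.
Base 3: x_0 = 3^1127 mod 2255 = 2187. x_0 ∉ {1, 2254} and s = 1, so 3 is a Miller–Rabin witness and 2255 is composite.
Base 971: x_0 = 971^1127 mod 2255 = 1901. x_0 ∉ {1, 2254} and s = 1, so 971 is a Miller–Rabin witness and 2255 is composite.
Base 1053: x_0 = 1053^1127 mod 2255 = 2147. x_0 ∉ {1, 2254} and s = 1, so 1053 is a Miller–Rabin witness and 2255 is composite.
The smallest witness among the given bases is 3.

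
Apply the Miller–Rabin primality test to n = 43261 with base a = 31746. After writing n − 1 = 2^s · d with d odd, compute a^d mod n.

n − 1 = 43260 = 2^2 · 10815, so s = 2 and d = 10815.
31746^10815 mod 43261 = 1.

1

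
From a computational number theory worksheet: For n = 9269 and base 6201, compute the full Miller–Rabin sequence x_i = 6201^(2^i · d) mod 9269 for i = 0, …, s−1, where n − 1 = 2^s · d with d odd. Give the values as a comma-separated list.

962, 7813

n − 1 = 9268 = 2^2 · 2317, so s = 2 and d = 2317.
x_0 = 6201^2317 mod 9269 = 962.
x_1 = 962^2 mod 9269 = 7813.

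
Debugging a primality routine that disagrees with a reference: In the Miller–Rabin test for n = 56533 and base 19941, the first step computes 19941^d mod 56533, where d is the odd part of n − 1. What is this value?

21432

n − 1 = 56532 = 2^2 · 14133, so s = 2 and d = 14133.
19941^14133 mod 56533 = 21432.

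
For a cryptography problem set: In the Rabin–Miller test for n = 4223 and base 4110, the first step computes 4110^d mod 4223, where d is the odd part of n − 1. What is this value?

n − 1 = 4222 = 2^1 · 2111, so s = 1 and d = 2111.
4110^2111 mod 4223 = 133.

133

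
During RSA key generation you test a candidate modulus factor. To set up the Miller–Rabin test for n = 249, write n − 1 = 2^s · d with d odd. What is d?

31

Halving: 248 → 124 → 62 → 31; 31 is odd.
So 248 = 2^3 · 31.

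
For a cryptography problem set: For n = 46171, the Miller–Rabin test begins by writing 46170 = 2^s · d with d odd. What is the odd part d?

Halving: 46170 → 23085; 23085 is odd.
So 46170 = 2^1 · 23085.

23085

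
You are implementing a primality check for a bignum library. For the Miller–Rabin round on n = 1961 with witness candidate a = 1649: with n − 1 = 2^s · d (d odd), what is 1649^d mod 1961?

1668

n − 1 = 1960 = 2^3 · 245, so s = 3 and d = 245.
1649^245 mod 1961 = 1668.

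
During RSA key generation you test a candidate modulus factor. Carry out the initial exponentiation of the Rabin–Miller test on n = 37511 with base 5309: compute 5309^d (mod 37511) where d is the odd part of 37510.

1

n − 1 = 37510 = 2^1 · 18755, so s = 1 and d = 18755.
By repeated squaring, 5309^18755 ≡ 1 (mod 37511).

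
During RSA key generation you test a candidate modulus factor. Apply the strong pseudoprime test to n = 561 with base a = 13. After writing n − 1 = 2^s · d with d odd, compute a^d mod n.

208

n − 1 = 560 = 2^4 · 35, so s = 4 and d = 35.
Repeated squaring mod 561: 13^1 ≡ 13, 13^2 ≡ 169, 13^4 ≡ 511, 13^8 ≡ 256, 13^16 ≡ 460, 13^32 ≡ 103.
35 = 32 + 2 + 1, so 13^35 ≡ 103·169·13 ≡ 208 (mod 561).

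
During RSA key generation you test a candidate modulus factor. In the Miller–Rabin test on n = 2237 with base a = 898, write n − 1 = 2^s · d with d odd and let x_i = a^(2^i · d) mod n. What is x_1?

n − 1 = 2236 = 2^2 · 559, so s = 2 and d = 559.
x_0 = 898^559 mod 2237 = 1216.
x_1 = 1216^2 mod 2237 = 2236.

2236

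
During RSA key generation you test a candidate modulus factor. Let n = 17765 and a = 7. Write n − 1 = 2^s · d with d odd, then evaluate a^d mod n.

n − 1 = 17764 = 2^2 · 4441, so s = 2 and d = 4441.
7^4441 mod 17765 = 11502.

11502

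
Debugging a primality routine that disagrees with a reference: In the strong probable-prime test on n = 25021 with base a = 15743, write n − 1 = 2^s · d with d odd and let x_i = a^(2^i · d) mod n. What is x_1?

16197

n − 1 = 25020 = 2^2 · 6255, so s = 2 and d = 6255.
x_0 = 15743^6255 mod 25021 = 341.
x_1 = 341^2 mod 25021 = 16197.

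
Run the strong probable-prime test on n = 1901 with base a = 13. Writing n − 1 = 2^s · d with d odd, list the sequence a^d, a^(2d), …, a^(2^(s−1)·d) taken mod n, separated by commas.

1, 1

n − 1 = 1900 = 2^2 · 475, so s = 2 and d = 475.
x_0 = 13^475 mod 1901 = 1.
x_1 = 1^2 mod 1901 = 1.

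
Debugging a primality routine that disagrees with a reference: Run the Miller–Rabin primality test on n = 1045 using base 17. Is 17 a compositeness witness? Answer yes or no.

yes

n − 1 = 1044 = 2^2 · 261, so s = 2 and d = 261.
Repeated squaring mod 1045: 17^1 ≡ 17, 17^2 ≡ 289, 17^4 ≡ 966, 17^8 ≡ 1016, 17^16 ≡ 841, 17^32 ≡ 861, 17^64 ≡ 416, 17^128 ≡ 631, 17^256 ≡ 16.
261 = 256 + 4 + 1, so 17^261 ≡ 16·966·17 ≡ 457 (mod 1045).
x_0 = 17^261 mod 1045 = 457.
x_0 is neither 1 nor 1044, so continue squaring.
x_1 = 457^2 mod 1045 = 894.
Reached i = s−1 = 1 without hitting −1: 17 is a Miller–Rabin witness and 1045 is composite.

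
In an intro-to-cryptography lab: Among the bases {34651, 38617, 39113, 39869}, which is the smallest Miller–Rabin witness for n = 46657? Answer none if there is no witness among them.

n − 1 = 46656 = 2^6 · 729, so s = 6 and d = 729.
Base 34651: x_0 = 34651^729 mod 46657 = 41150. x_0 is neither 1 nor 46656, so continue squaring. x_1 = 41150^2 mod 46657 = 46656. x_1 ≡ −1, so 34651 is not a witness.
Base 38617: x_0 = 38617^729 mod 46657 = 12618. x_0 is neither 1 nor 46656, so continue squaring. x_1 = 12618^2 mod 46657 = 20240. x_2 = 20240^2 mod 46657 = 9140. x_3 = 9140^2 mod 46657 = 23570. x_4 = 23570^2 mod 46657 = 1. x_4 = 1 but x_3 ≠ ±1, a nontrivial square root of 1 — 38617 is a witness and 46657 is composite.
Base 39113: x_0 = 39113^729 mod 46657 = 39404. x_0 is neither 1 nor 46656, so continue squaring. x_1 = 39404^2 mod 46657 = 23570. x_2 = 23570^2 mod 46657 = 1. x_2 = 1 but x_1 ≠ ±1, a nontrivial square root of 1 — 39113 is a witness and 46657 is composite.
Base 39869: x_0 = 39869^729 mod 46657 = 11279. x_0 is neither 1 nor 46656, so continue squaring. x_1 = 11279^2 mod 46657 = 28859. x_2 = 28859^2 mod 46657 = 14431. x_3 = 14431^2 mod 46657 = 23570. x_4 = 23570^2 mod 46657 = 1. x_4 = 1 but x_3 ≠ ±1, a nontrivial square root of 1 — 39869 is a witness and 46657 is composite.
The smallest witness among the given bases is 38617.

38617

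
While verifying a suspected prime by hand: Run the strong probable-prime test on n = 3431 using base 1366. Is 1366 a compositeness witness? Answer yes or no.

n − 1 = 3430 = 2^1 · 1715, so s = 1 and d = 1715.
x_0 = 1366^1715 mod 3431 = 1540.
x_0 ∉ {1, 3430} and s = 1, so 1366 is a Miller–Rabin witness and 3431 is composite.

yes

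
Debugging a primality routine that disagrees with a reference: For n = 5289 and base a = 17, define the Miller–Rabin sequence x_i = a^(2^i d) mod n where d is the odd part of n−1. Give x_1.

1027

n − 1 = 5288 = 2^3 · 661, so s = 3 and d = 661.
Repeated squaring mod 5289: 17^1 ≡ 17, 17^2 ≡ 289, 17^4 ≡ 4186, 17^8 ≡ 139, 17^16 ≡ 3454, 17^32 ≡ 3421, 17^64 ≡ 3973, 17^128 ≡ 2353, 17^256 ≡ 4315, 17^512 ≡ 1945.
661 = 512 + 128 + 16 + 4 + 1, so 17^661 ≡ 1945·2353·3454·4186·17 ≡ 4739 (mod 5289).
x_0 = 4739.
x_1 = 4739^2 mod 5289 = 1027.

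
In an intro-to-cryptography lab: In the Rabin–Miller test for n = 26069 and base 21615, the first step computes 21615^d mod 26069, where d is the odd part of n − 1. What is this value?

n − 1 = 26068 = 2^2 · 6517, so s = 2 and d = 6517.
21615^6517 mod 26069 = 6157.

6157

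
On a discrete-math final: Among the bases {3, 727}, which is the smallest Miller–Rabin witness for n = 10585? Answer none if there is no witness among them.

none

n − 1 = 10584 = 2^3 · 1323, so s = 3 and d = 1323.
Base 3: x_0 = 3^1323 mod 10585 = 8422. x_0 is neither 1 nor 10584, so continue squaring. x_1 = 8422^2 mod 10585 = 10584. x_1 ≡ −1, so 3 is not a witness.
Base 727: x_0 = 727^1323 mod 10585 = 1433. x_0 is neither 1 nor 10584, so continue squaring. x_1 = 1433^2 mod 10585 = 10584. x_1 ≡ −1, so 727 is not a witness.
No listed base is a witness for 10585.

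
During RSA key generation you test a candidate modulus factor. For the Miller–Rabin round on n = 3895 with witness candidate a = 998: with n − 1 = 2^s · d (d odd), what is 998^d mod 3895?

n − 1 = 3894 = 2^1 · 1947, so s = 1 and d = 1947.
998^1947 mod 3895 = 202.

202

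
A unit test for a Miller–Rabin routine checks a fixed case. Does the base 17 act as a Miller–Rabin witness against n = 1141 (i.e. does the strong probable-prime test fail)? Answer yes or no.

n − 1 = 1140 = 2^2 · 285, so s = 2 and d = 285.
x_0 = 17^285 mod 1141 = 125.
x_0 is neither 1 nor 1140, so continue squaring.
x_1 = 125^2 mod 1141 = 792.
Reached i = s−1 = 1 without hitting −1: 17 is a Miller–Rabin witness and 1141 is composite.

yes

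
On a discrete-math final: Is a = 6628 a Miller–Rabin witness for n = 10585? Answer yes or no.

n − 1 = 10584 = 2^3 · 1323, so s = 3 and d = 1323.
x_0 = 6628^1323 mod 10585 = 5047.
x_0 is neither 1 nor 10584, so continue squaring.
x_1 = 5047^2 mod 10585 = 4699.
x_2 = 4699^2 mod 10585 = 291.
Reached i = s−1 = 2 without hitting −1: 6628 is a Miller–Rabin witness and 10585 is composite.

yes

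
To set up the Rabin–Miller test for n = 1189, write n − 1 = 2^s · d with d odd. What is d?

Halving: 1188 → 594 → 297; 297 is odd.
So 1188 = 2^2 · 297.

297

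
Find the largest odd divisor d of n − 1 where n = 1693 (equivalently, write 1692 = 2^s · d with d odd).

Halving: 1692 → 846 → 423; 423 is odd.
So 1692 = 2^2 · 423.

423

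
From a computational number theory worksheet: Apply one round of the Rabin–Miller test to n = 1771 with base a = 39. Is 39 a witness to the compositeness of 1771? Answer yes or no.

yes

n − 1 = 1770 = 2^1 · 885, so s = 1 and d = 885.
By repeated squaring, 39^885 ≡ 351 (mod 1771).
x_0 = 39^885 mod 1771 = 351.
x_0 ∉ {1, 1770} and s = 1, so 39 is a Miller–Rabin witness and 1771 is composite.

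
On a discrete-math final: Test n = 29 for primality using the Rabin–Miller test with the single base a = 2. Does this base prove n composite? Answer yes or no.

no

n − 1 = 28 = 2^2 · 7, so s = 2 and d = 7.
x_0 = 2^7 mod 29 = 12.
x_0 is neither 1 nor 28, so continue squaring.
x_1 = 12^2 mod 29 = 28.
x_1 ≡ −1, so 2 is not a witness.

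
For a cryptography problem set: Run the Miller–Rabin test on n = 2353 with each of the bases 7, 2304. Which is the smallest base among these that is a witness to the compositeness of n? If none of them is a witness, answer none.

n − 1 = 2352 = 2^4 · 147, so s = 4 and d = 147.
Base 7: x_0 = 7^147 mod 2353 = 343. x_0 is neither 1 nor 2352, so continue squaring. x_1 = 343^2 mod 2353 = 2352. x_1 ≡ −1, so 7 is not a witness.
Base 2304: x_0 = 2304^147 mod 2353 = 1. x_0 = 1, so 2304 is not a witness.
No listed base is a witness for 2353.

none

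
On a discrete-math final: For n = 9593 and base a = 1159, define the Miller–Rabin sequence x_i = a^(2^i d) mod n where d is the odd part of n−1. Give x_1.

2056

n − 1 = 9592 = 2^3 · 1199, so s = 3 and d = 1199.
x_0 = 1159^1199 mod 9593 = 7501.
x_1 = 7501^2 mod 9593 = 2056.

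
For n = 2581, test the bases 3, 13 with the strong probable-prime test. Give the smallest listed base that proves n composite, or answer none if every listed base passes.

n − 1 = 2580 = 2^2 · 645, so s = 2 and d = 645.
Base 3: x_0 = 3^645 mod 2581 = 844. x_0 is neither 1 nor 2580, so continue squaring. x_1 = 844^2 mod 2581 = 2561. Reached i = s−1 = 1 without hitting −1: 3 is a Miller–Rabin witness and 2581 is composite.
Base 13: x_0 = 13^645 mod 2581 = 216. x_0 is neither 1 nor 2580, so continue squaring. x_1 = 216^2 mod 2581 = 198. Reached i = s−1 = 1 without hitting −1: 13 is a Miller–Rabin witness and 2581 is composite.
The smallest witness among the given bases is 3.

3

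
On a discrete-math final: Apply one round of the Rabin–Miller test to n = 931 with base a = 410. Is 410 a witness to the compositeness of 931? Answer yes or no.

no

n − 1 = 930 = 2^1 · 465, so s = 1 and d = 465.
x_0 = 410^465 mod 931 = 1.
x_0 = 1, so 410 is not a witness.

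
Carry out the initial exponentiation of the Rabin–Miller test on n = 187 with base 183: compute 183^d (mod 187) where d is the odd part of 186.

13

n − 1 = 186 = 2^1 · 93, so s = 1 and d = 93.
183^93 mod 187 = 13.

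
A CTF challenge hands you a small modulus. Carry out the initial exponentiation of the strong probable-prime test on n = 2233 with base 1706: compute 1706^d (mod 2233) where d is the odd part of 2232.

n − 1 = 2232 = 2^3 · 279, so s = 3 and d = 279.
1706^279 mod 2233 = 342.

342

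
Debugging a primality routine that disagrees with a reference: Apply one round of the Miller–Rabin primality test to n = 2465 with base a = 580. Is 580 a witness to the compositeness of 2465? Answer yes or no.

yes

n − 1 = 2464 = 2^5 · 77, so s = 5 and d = 77.
Repeated squaring mod 2465: 580^1 ≡ 580, 580^2 ≡ 1160, 580^4 ≡ 2175, 580^8 ≡ 290, 580^16 ≡ 290, 580^32 ≡ 290, 580^64 ≡ 290.
77 = 64 + 8 + 4 + 1, so 580^77 ≡ 290·290·2175·580 ≡ 1885 (mod 2465).
x_0 = 580^77 mod 2465 = 1885.
x_0 is neither 1 nor 2464, so continue squaring.
x_1 = 1885^2 mod 2465 = 1160.
x_2 = 1160^2 mod 2465 = 2175.
x_3 = 2175^2 mod 2465 = 290.
x_4 = 290^2 mod 2465 = 290.
Reached i = s−1 = 4 without hitting −1: 580 is a Miller–Rabin witness and 2465 is composite.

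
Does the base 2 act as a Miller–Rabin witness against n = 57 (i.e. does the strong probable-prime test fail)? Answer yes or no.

yes

n − 1 = 56 = 2^3 · 7, so s = 3 and d = 7.
x_0 = 2^7 mod 57 = 14.
x_0 is neither 1 nor 56, so continue squaring.
x_1 = 14^2 mod 57 = 25.
x_2 = 25^2 mod 57 = 55.
Reached i = s−1 = 2 without hitting −1: 2 is a Miller–Rabin witness and 57 is composite.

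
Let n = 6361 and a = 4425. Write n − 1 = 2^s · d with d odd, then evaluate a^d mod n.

6360

n − 1 = 6360 = 2^3 · 795, so s = 3 and d = 795.
4425^795 mod 6361 = 6360.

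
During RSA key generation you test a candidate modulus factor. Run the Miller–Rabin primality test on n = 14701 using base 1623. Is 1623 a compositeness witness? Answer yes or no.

n − 1 = 14700 = 2^2 · 3675, so s = 2 and d = 3675.
x_0 = 1623^3675 mod 14701 = 6089.
x_0 is neither 1 nor 14700, so continue squaring.
x_1 = 6089^2 mod 14701 = 14700.
x_1 ≡ −1, so 1623 is not a witness.

no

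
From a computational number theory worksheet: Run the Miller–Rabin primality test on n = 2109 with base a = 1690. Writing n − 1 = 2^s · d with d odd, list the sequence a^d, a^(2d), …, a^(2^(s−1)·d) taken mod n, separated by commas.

1177, 1825

n − 1 = 2108 = 2^2 · 527, so s = 2 and d = 527.
x_0 = 1690^527 mod 2109 = 1177.
x_1 = 1177^2 mod 2109 = 1825.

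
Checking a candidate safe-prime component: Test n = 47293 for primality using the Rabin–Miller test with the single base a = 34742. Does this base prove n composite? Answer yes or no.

n − 1 = 47292 = 2^2 · 11823, so s = 2 and d = 11823.
Repeated squaring mod 47293: 34742^1 ≡ 34742, 34742^2 ≡ 41911, 34742^4 ≡ 22608, 34742^8 ≡ 26213, 34742^16 ≡ 1372, 34742^32 ≡ 37957, 34742^64 ≡ 47190, 34742^128 ≡ 10609, 34742^256 ≡ 40834, 34742^512 ≡ 6255, 34742^1024 ≡ 13714, 34742^2048 ≡ 36828, 34742^4096 ≡ 32930, 34742^8192 ≡ 3703.
11823 = 8192 + 2048 + 1024 + 512 + 32 + 8 + 4 + 2 + 1, so 34742^11823 ≡ 3703·36828·13714·6255·37957·26213·22608·41911·34742 ≡ 3029 (mod 47293).
x_0 = 34742^11823 mod 47293 = 3029.
x_0 is neither 1 nor 47292, so continue squaring.
x_1 = 3029^2 mod 47293 = 47292.
x_1 ≡ −1, so 34742 is not a witness.

no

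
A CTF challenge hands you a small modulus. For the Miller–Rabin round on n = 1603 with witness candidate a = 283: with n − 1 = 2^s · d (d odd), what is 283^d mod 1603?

1462

n − 1 = 1602 = 2^1 · 801, so s = 1 and d = 801.
283^801 mod 1603 = 1462.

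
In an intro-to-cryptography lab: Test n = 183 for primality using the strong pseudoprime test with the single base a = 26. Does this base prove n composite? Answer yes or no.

n − 1 = 182 = 2^1 · 91, so s = 1 and d = 91.
x_0 = 26^91 mod 183 = 35.
x_0 ∉ {1, 182} and s = 1, so 26 is a Miller–Rabin witness and 183 is composite.

yes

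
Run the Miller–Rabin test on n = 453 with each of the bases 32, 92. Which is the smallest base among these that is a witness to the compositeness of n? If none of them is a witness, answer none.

n − 1 = 452 = 2^2 · 113, so s = 2 and d = 113.
Base 32: x_0 = 32^113 mod 453 = 269. x_0 is neither 1 nor 452, so continue squaring. x_1 = 269^2 mod 453 = 334. Reached i = s−1 = 1 without hitting −1: 32 is a Miller–Rabin witness and 453 is composite.
Base 92: x_0 = 92^113 mod 453 = 434. x_0 is neither 1 nor 452, so continue squaring. x_1 = 434^2 mod 453 = 361. Reached i = s−1 = 1 without hitting −1: 92 is a Miller–Rabin witness and 453 is composite.
The smallest witness among the given bases is 32.

32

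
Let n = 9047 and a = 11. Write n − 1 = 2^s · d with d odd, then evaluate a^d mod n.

5456

n − 1 = 9046 = 2^1 · 4523, so s = 1 and d = 4523.
Repeated squaring mod 9047: 11^1 ≡ 11, 11^2 ≡ 121, 11^4 ≡ 5594, 11^8 ≡ 8310, 11^16 ≡ 349, 11^32 ≡ 4190, 11^64 ≡ 4920, 11^128 ≡ 5675, 11^256 ≡ 7352, 11^512 ≡ 5126, 11^1024 ≡ 3388, 11^2048 ≡ 6948, 11^4096 ≡ 8959.
4523 = 4096 + 256 + 128 + 32 + 8 + 2 + 1, so 11^4523 ≡ 8959·7352·5675·4190·8310·121·11 ≡ 5456 (mod 9047).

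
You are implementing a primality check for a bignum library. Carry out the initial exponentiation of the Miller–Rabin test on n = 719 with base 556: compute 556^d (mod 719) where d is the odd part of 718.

n − 1 = 718 = 2^1 · 359, so s = 1 and d = 359.
Repeated squaring mod 719: 556^1 ≡ 556, 556^2 ≡ 685, 556^4 ≡ 437, 556^8 ≡ 434, 556^16 ≡ 697, 556^32 ≡ 484, 556^64 ≡ 581, 556^128 ≡ 350, 556^256 ≡ 270.
359 = 256 + 64 + 32 + 4 + 2 + 1, so 556^359 ≡ 270·581·484·437·685·556 ≡ 718 (mod 719).

718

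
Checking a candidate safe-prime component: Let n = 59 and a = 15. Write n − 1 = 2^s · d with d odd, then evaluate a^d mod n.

n − 1 = 58 = 2^1 · 29, so s = 1 and d = 29.
15^29 mod 59 = 1.

1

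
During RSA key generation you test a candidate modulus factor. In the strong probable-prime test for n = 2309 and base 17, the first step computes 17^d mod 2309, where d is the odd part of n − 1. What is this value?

n − 1 = 2308 = 2^2 · 577, so s = 2 and d = 577.
Repeated squaring mod 2309: 17^1 ≡ 17, 17^2 ≡ 289, 17^4 ≡ 397, 17^8 ≡ 597, 17^16 ≡ 823, 17^32 ≡ 792, 17^64 ≡ 1525, 17^128 ≡ 462, 17^256 ≡ 1016, 17^512 ≡ 133.
577 = 512 + 64 + 1, so 17^577 ≡ 133·1525·17 ≡ 688 (mod 2309).

688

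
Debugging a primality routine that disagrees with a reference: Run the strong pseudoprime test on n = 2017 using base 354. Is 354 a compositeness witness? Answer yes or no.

n − 1 = 2016 = 2^5 · 63, so s = 5 and d = 63.
x_0 = 354^63 mod 2017 = 1558.
x_0 is neither 1 nor 2016, so continue squaring.
x_1 = 1558^2 mod 2017 = 913.
x_2 = 913^2 mod 2017 = 548.
x_3 = 548^2 mod 2017 = 1788.
x_4 = 1788^2 mod 2017 = 2016.
x_4 ≡ −1, so 354 is not a witness.

no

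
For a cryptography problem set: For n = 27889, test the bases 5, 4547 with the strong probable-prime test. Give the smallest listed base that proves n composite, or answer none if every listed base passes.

n − 1 = 27888 = 2^4 · 1743, so s = 4 and d = 1743.
Base 5: x_0 = 5^1743 mod 27889 = 11355. x_0 is neither 1 nor 27888, so continue squaring. x_1 = 11355^2 mod 27889 = 5178. x_2 = 5178^2 mod 27889 = 10355. x_3 = 10355^2 mod 27889 = 20709. Reached i = s−1 = 3 without hitting −1: 5 is a Miller–Rabin witness and 27889 is composite.
Base 4547: x_0 = 4547^1743 mod 27889 = 26554. x_0 is neither 1 nor 27888, so continue squaring. x_1 = 26554^2 mod 27889 = 25218. x_2 = 25218^2 mod 27889 = 22546. x_3 = 22546^2 mod 27889 = 17202. Reached i = s−1 = 3 without hitting −1: 4547 is a Miller–Rabin witness and 27889 is composite.
The smallest witness among the given bases is 5.

5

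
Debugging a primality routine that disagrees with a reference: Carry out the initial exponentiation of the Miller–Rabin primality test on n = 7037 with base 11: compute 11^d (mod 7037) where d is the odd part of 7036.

n − 1 = 7036 = 2^2 · 1759, so s = 2 and d = 1759.
11^1759 mod 7037 = 6749.

6749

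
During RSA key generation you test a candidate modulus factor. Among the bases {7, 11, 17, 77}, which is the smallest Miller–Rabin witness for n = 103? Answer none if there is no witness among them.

none

n − 1 = 102 = 2^1 · 51, so s = 1 and d = 51.
Base 7: x_0 = 7^51 mod 103 = 1. x_0 = 1, so 7 is not a witness.
Base 11: x_0 = 11^51 mod 103 = 102. x_0 = 102 ≡ −1, so 11 is not a witness.
Base 17: x_0 = 17^51 mod 103 = 1. x_0 = 1, so 17 is not a witness.
Base 77: x_0 = 77^51 mod 103 = 102. x_0 = 102 ≡ −1, so 77 is not a witness.
No listed base is a witness for 103.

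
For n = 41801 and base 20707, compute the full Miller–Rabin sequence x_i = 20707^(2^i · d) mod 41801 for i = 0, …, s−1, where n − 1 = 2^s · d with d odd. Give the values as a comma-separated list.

27873, 32544, 41800

n − 1 = 41800 = 2^3 · 5225, so s = 3 and d = 5225.
x_0 = 20707^5225 mod 41801 = 27873.
x_1 = 27873^2 mod 41801 = 32544.
x_2 = 32544^2 mod 41801 = 41800.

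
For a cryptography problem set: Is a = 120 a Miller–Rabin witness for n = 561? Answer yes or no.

n − 1 = 560 = 2^4 · 35, so s = 4 and d = 35.
x_0 = 120^35 mod 561 = 120.
x_0 is neither 1 nor 560, so continue squaring.
x_1 = 120^2 mod 561 = 375.
x_2 = 375^2 mod 561 = 375.
x_3 = 375^2 mod 561 = 375.
Reached i = s−1 = 3 without hitting −1: 120 is a Miller–Rabin witness and 561 is composite.

yes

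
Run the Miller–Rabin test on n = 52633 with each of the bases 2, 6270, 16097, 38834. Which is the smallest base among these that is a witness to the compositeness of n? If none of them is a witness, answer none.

none

n − 1 = 52632 = 2^3 · 6579, so s = 3 and d = 6579.
Base 2: x_0 = 2^6579 mod 52633 = 1. x_0 = 1, so 2 is not a witness.
Base 6270: x_0 = 6270^6579 mod 52633 = 52632. x_0 = 52632 ≡ −1, so 6270 is not a witness.
Base 16097: x_0 = 16097^6579 mod 52633 = 1. x_0 = 1, so 16097 is not a witness.
Base 38834: x_0 = 38834^6579 mod 52633 = 52632. x_0 = 52632 ≡ −1, so 38834 is not a witness.
No listed base is a witness for 52633.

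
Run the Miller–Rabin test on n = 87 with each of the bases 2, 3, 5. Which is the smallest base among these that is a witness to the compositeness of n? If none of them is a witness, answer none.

2

n − 1 = 86 = 2^1 · 43, so s = 1 and d = 43.
Base 2: x_0 = 2^43 mod 87 = 56. x_0 ∉ {1, 86} and s = 1, so 2 is a Miller–Rabin witness and 87 is composite.
Base 3: x_0 = 3^43 mod 87 = 84. x_0 ∉ {1, 86} and s = 1, so 3 is a Miller–Rabin witness and 87 is composite.
Base 5: x_0 = 5^43 mod 87 = 5. x_0 ∉ {1, 86} and s = 1, so 5 is a Miller–Rabin witness and 87 is composite.
The smallest witness among the given bases is 2.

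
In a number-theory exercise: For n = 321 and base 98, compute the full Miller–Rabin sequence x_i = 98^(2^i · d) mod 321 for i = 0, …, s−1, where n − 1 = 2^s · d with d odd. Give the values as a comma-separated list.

122, 118, 121, 196, 217, 223

n − 1 = 320 = 2^6 · 5, so s = 6 and d = 5.
x_0 = 98^5 mod 321 = 122.
x_1 = 122^2 mod 321 = 118.
x_2 = 118^2 mod 321 = 121.
x_3 = 121^2 mod 321 = 196.
x_4 = 196^2 mod 321 = 217.
x_5 = 217^2 mod 321 = 223.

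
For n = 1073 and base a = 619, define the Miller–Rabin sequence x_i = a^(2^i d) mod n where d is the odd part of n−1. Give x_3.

n − 1 = 1072 = 2^4 · 67, so s = 4 and d = 67.
x_0 = 619^67 mod 1073 = 582.
x_1 = 582^2 mod 1073 = 729.
x_2 = 729^2 mod 1073 = 306.
x_3 = 306^2 mod 1073 = 285.

285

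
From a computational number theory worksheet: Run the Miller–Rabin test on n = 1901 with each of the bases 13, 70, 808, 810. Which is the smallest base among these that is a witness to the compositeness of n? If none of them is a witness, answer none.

none

n − 1 = 1900 = 2^2 · 475, so s = 2 and d = 475.
Base 13: x_0 = 13^475 mod 1901 = 1. x_0 = 1, so 13 is not a witness.
Base 70: x_0 = 70^475 mod 1901 = 1683. x_0 is neither 1 nor 1900, so continue squaring. x_1 = 1683^2 mod 1901 = 1900. x_1 ≡ −1, so 70 is not a witness.
Base 808: x_0 = 808^475 mod 1901 = 1900. x_0 = 1900 ≡ −1, so 808 is not a witness.
Base 810: x_0 = 810^475 mod 1901 = 218. x_0 is neither 1 nor 1900, so continue squaring. x_1 = 218^2 mod 1901 = 1900. x_1 ≡ −1, so 810 is not a witness.
No listed base is a witness for 1901.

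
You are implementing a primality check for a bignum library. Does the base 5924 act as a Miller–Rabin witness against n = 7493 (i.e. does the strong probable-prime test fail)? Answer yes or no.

n − 1 = 7492 = 2^2 · 1873, so s = 2 and d = 1873.
Repeated squaring mod 7493: 5924^1 ≡ 5924, 5924^2 ≡ 4057, 5924^4 ≡ 4621, 5924^8 ≡ 6084, 5924^16 ≡ 7129, 5924^32 ≡ 5115, 5924^64 ≡ 5162, 5924^128 ≡ 1136, 5924^256 ≡ 1700, 5924^512 ≡ 5195, 5924^1024 ≡ 5732.
1873 = 1024 + 512 + 256 + 64 + 16 + 1, so 5924^1873 ≡ 5732·5195·1700·5162·7129·5924 ≡ 1058 (mod 7493).
x_0 = 5924^1873 mod 7493 = 1058.
x_0 is neither 1 nor 7492, so continue squaring.
x_1 = 1058^2 mod 7493 = 2907.
Reached i = s−1 = 1 without hitting −1: 5924 is a Miller–Rabin witness and 7493 is composite.

yes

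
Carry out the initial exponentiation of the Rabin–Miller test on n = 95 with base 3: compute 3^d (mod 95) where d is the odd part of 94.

n − 1 = 94 = 2^1 · 47, so s = 1 and d = 47.
Repeated squaring mod 95: 3^1 ≡ 3, 3^2 ≡ 9, 3^4 ≡ 81, 3^8 ≡ 6, 3^16 ≡ 36, 3^32 ≡ 61.
47 = 32 + 8 + 4 + 2 + 1, so 3^47 ≡ 61·6·81·9·3 ≡ 67 (mod 95).

67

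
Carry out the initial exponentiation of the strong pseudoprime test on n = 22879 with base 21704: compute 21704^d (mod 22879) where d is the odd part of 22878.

12103

n − 1 = 22878 = 2^1 · 11439, so s = 1 and d = 11439.
21704^11439 mod 22879 = 12103.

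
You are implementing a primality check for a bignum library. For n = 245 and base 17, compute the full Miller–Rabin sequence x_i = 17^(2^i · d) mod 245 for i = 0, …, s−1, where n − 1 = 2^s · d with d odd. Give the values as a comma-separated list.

n − 1 = 244 = 2^2 · 61, so s = 2 and d = 61.
x_0 = 17^61 mod 245 = 157.
x_1 = 157^2 mod 245 = 149.

157, 149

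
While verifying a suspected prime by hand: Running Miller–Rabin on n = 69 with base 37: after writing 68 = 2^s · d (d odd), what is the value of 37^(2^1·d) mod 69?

n − 1 = 68 = 2^2 · 17, so s = 2 and d = 17.
x_0 = 37^17 mod 69 = 43.
x_1 = 43^2 mod 69 = 55.

55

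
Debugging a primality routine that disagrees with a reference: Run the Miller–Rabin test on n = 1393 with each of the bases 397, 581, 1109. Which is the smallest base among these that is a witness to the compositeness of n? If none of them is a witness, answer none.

n − 1 = 1392 = 2^4 · 87, so s = 4 and d = 87.
Base 397: x_0 = 397^87 mod 1393 = 1392. x_0 = 1392 ≡ −1, so 397 is not a witness.
Base 581: x_0 = 581^87 mod 1393 = 756. x_0 is neither 1 nor 1392, so continue squaring. x_1 = 756^2 mod 1393 = 406. x_2 = 406^2 mod 1393 = 462. x_3 = 462^2 mod 1393 = 315. Reached i = s−1 = 3 without hitting −1: 581 is a Miller–Rabin witness and 1393 is composite.
Base 1109: x_0 = 1109^87 mod 1393 = 1098. x_0 is neither 1 nor 1392, so continue squaring. x_1 = 1098^2 mod 1393 = 659. x_2 = 659^2 mod 1393 = 1058. x_3 = 1058^2 mod 1393 = 785. Reached i = s−1 = 3 without hitting −1: 1109 is a Miller–Rabin witness and 1393 is composite.
The smallest witness among the given bases is 581.

581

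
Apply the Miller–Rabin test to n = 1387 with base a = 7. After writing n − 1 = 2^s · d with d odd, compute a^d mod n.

n − 1 = 1386 = 2^1 · 693, so s = 1 and d = 693.
7^693 mod 1387 = 647.

647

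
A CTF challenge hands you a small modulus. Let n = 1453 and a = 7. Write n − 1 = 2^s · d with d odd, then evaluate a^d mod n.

n − 1 = 1452 = 2^2 · 363, so s = 2 and d = 363.
7^363 mod 1453 = 1.

1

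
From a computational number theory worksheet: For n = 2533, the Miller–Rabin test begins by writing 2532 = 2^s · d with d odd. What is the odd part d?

633

Halving: 2532 → 1266 → 633; 633 is odd.
So 2532 = 2^2 · 633.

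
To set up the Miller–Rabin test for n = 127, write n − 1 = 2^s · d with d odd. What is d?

Halving: 126 → 63; 63 is odd.
So 126 = 2^1 · 63.

63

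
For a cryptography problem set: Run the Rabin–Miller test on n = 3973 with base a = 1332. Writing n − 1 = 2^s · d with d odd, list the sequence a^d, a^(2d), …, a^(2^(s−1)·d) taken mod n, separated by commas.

n − 1 = 3972 = 2^2 · 993, so s = 2 and d = 993.
x_0 = 1332^993 mod 3973 = 2480.
x_1 = 2480^2 mod 3973 = 196.

2480, 196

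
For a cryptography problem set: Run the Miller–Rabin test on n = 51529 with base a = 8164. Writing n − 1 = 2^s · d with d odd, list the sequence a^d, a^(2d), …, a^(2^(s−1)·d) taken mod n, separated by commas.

n − 1 = 51528 = 2^3 · 6441, so s = 3 and d = 6441.
x_0 = 8164^6441 mod 51529 = 1136.
x_1 = 1136^2 mod 51529 = 2271.
x_2 = 2271^2 mod 51529 = 4541.

1136, 2271, 4541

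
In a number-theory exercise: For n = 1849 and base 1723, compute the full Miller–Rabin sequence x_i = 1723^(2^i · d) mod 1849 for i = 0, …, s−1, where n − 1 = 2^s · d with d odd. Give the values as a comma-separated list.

n − 1 = 1848 = 2^3 · 231, so s = 3 and d = 231.
x_0 = 1723^231 mod 1849 = 214.
x_1 = 214^2 mod 1849 = 1420.
x_2 = 1420^2 mod 1849 = 990.

214, 1420, 990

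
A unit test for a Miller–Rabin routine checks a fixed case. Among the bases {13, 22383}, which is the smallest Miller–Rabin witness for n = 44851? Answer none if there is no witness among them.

none

n − 1 = 44850 = 2^1 · 22425, so s = 1 and d = 22425.
Base 13: x_0 = 13^22425 mod 44851 = 1. x_0 = 1, so 13 is not a witness.
Base 22383: x_0 = 22383^22425 mod 44851 = 44850. x_0 = 44850 ≡ −1, so 22383 is not a witness.
No listed base is a witness for 44851.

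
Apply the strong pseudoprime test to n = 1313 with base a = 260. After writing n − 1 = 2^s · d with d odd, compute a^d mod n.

832

n − 1 = 1312 = 2^5 · 41, so s = 5 and d = 41.
260^41 mod 1313 = 832.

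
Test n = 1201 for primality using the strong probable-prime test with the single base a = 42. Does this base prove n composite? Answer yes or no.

n − 1 = 1200 = 2^4 · 75, so s = 4 and d = 75.
x_0 = 42^75 mod 1201 = 343.
x_0 is neither 1 nor 1200, so continue squaring.
x_1 = 343^2 mod 1201 = 1152.
x_2 = 1152^2 mod 1201 = 1200.
x_2 ≡ −1, so 42 is not a witness.

no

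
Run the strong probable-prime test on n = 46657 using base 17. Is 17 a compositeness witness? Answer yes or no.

n − 1 = 46656 = 2^6 · 729, so s = 6 and d = 729.
x_0 = 17^729 mod 46657 = 31641.
x_0 is neither 1 nor 46656, so continue squaring.
x_1 = 31641^2 mod 46657 = 33632.
x_2 = 33632^2 mod 46657 = 5773.
x_3 = 5773^2 mod 46657 = 14431.
x_4 = 14431^2 mod 46657 = 23570.
x_5 = 23570^2 mod 46657 = 1.
x_5 = 1 but x_4 ≠ ±1, a nontrivial square root of 1 — 17 is a witness and 46657 is composite.

yes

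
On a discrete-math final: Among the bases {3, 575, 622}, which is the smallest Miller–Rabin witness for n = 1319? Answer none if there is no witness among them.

n − 1 = 1318 = 2^1 · 659, so s = 1 and d = 659.
Base 3: x_0 = 3^659 mod 1319 = 1. x_0 = 1, so 3 is not a witness.
Base 575: x_0 = 575^659 mod 1319 = 1318. x_0 = 1318 ≡ −1, so 575 is not a witness.
Base 622: x_0 = 622^659 mod 1319 = 1318. x_0 = 1318 ≡ −1, so 622 is not a witness.
No listed base is a witness for 1319.

none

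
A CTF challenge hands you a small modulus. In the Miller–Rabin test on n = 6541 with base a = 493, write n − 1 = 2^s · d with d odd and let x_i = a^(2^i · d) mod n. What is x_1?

n − 1 = 6540 = 2^2 · 1635, so s = 2 and d = 1635.
x_0 = 493^1635 mod 6541 = 1.
x_1 = 1^2 mod 6541 = 1.

1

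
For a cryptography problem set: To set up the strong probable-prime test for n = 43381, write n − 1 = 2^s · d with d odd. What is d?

10845

Halving: 43380 → 21690 → 10845; 10845 is odd.
So 43380 = 2^2 · 10845.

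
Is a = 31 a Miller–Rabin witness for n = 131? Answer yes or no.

no

n − 1 = 130 = 2^1 · 65, so s = 1 and d = 65.
x_0 = 31^65 mod 131 = 130.
x_0 = 130 ≡ −1, so 31 is not a witness.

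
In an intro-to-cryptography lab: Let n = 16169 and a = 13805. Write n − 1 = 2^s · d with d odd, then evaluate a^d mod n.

3503

n − 1 = 16168 = 2^3 · 2021, so s = 3 and d = 2021.
Repeated squaring mod 16169: 13805^1 ≡ 13805, 13805^2 ≡ 10191, 13805^4 ≡ 2994, 13805^8 ≡ 6410, 13805^16 ≡ 2671, 13805^32 ≡ 3712, 13805^64 ≡ 2956, 13805^128 ≡ 6676, 13805^256 ≡ 7212, 13805^512 ≡ 13440, 13805^1024 ≡ 9701.
2021 = 1024 + 512 + 256 + 128 + 64 + 32 + 4 + 1, so 13805^2021 ≡ 9701·13440·7212·6676·2956·3712·2994·13805 ≡ 3503 (mod 16169).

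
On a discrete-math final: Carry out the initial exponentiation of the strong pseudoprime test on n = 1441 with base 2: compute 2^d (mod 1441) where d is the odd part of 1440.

n − 1 = 1440 = 2^5 · 45, so s = 5 and d = 45.
2^45 mod 1441 = 461.

461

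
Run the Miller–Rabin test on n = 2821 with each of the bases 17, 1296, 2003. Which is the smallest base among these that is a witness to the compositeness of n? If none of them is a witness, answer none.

none

n − 1 = 2820 = 2^2 · 705, so s = 2 and d = 705.
Base 17: x_0 = 17^705 mod 2821 = 2820. x_0 = 2820 ≡ −1, so 17 is not a witness.
Base 1296: x_0 = 1296^705 mod 2821 = 1. x_0 = 1, so 1296 is not a witness.
Base 2003: x_0 = 2003^705 mod 2821 = 1. x_0 = 1, so 2003 is not a witness.
No listed base is a witness for 2821.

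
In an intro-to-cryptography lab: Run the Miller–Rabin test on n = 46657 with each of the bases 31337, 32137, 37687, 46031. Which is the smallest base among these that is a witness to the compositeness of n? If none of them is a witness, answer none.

n − 1 = 46656 = 2^6 · 729, so s = 6 and d = 729.
Base 31337: x_0 = 31337^729 mod 46657 = 10551. x_0 is neither 1 nor 46656, so continue squaring. x_1 = 10551^2 mod 46657 = 46656. x_1 ≡ −1, so 31337 is not a witness.
Base 32137: x_0 = 32137^729 mod 46657 = 32670. x_0 is neither 1 nor 46656, so continue squaring. x_1 = 32670^2 mod 46657 = 3368. x_2 = 3368^2 mod 46657 = 5773. x_3 = 5773^2 mod 46657 = 14431. x_4 = 14431^2 mod 46657 = 23570. x_5 = 23570^2 mod 46657 = 1. x_5 = 1 but x_4 ≠ ±1, a nontrivial square root of 1 — 32137 is a witness and 46657 is composite.
Base 37687: x_0 = 37687^729 mod 46657 = 33410. x_0 is neither 1 nor 46656, so continue squaring. x_1 = 33410^2 mod 46657 = 6032. x_2 = 6032^2 mod 46657 = 39221. x_3 = 39221^2 mod 46657 = 5551. x_4 = 5551^2 mod 46657 = 19981. x_5 = 19981^2 mod 46657 = 43069. Reached i = s−1 = 5 without hitting −1: 37687 is a Miller–Rabin witness and 46657 is composite.
Base 46031: x_0 = 46031^729 mod 46657 = 45287. x_0 is neither 1 nor 46656, so continue squaring. x_1 = 45287^2 mod 46657 = 10620. x_2 = 10620^2 mod 46657 = 14431. x_3 = 14431^2 mod 46657 = 23570. x_4 = 23570^2 mod 46657 = 1. x_4 = 1 but x_3 ≠ ±1, a nontrivial square root of 1 — 46031 is a witness and 46657 is composite.
The smallest witness among the given bases is 32137.

32137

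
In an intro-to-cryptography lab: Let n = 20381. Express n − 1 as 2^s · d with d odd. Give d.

5095

Halving: 20380 → 10190 → 5095; 5095 is odd.
So 20380 = 2^2 · 5095.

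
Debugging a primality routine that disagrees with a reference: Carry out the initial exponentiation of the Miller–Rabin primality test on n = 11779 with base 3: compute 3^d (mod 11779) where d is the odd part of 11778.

11778

n − 1 = 11778 = 2^1 · 5889, so s = 1 and d = 5889.
3^5889 mod 11779 = 11778.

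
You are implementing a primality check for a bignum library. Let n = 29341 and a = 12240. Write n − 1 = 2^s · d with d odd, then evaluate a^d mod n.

12394

n − 1 = 29340 = 2^2 · 7335, so s = 2 and d = 7335.
Repeated squaring mod 29341: 12240^1 ≡ 12240, 12240^2 ≡ 2454, 12240^4 ≡ 7211, 12240^8 ≡ 6269, 12240^16 ≡ 12762, 12240^32 ≡ 26094, 12240^64 ≡ 9590, 12240^128 ≡ 13406, 12240^256 ≡ 7211, 12240^512 ≡ 6269, 12240^1024 ≡ 12762, 12240^2048 ≡ 26094, 12240^4096 ≡ 9590.
7335 = 4096 + 2048 + 1024 + 128 + 32 + 4 + 2 + 1, so 12240^7335 ≡ 9590·26094·12762·13406·26094·7211·2454·12240 ≡ 12394 (mod 29341).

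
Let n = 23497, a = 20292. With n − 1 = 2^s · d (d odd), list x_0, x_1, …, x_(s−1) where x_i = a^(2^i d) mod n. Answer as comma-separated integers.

n − 1 = 23496 = 2^3 · 2937, so s = 3 and d = 2937.
x_0 = 20292^2937 mod 23497 = 3641.
x_1 = 3641^2 mod 23497 = 4573.
x_2 = 4573^2 mod 23497 = 23496.

3641, 4573, 23496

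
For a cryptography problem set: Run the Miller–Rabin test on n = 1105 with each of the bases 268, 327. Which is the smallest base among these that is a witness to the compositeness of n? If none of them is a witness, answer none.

none

n − 1 = 1104 = 2^4 · 69, so s = 4 and d = 69.
Base 268: x_0 = 268^69 mod 1105 = 268. x_0 is neither 1 nor 1104, so continue squaring. x_1 = 268^2 mod 1105 = 1104. x_1 ≡ −1, so 268 is not a witness.
Base 327: x_0 = 327^69 mod 1105 = 837. x_0 is neither 1 nor 1104, so continue squaring. x_1 = 837^2 mod 1105 = 1104. x_1 ≡ −1, so 327 is not a witness.
No listed base is a witness for 1105.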